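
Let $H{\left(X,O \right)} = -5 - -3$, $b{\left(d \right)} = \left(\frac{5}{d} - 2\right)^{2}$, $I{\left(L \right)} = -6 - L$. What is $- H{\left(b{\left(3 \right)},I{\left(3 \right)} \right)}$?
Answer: $2$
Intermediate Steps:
$b{\left(d \right)} = \left(-2 + \frac{5}{d}\right)^{2}$
$H{\left(X,O \right)} = -2$ ($H{\left(X,O \right)} = -5 + 3 = -2$)
$- H{\left(b{\left(3 \right)},I{\left(3 \right)} \right)} = \left(-1\right) \left(-2\right) = 2$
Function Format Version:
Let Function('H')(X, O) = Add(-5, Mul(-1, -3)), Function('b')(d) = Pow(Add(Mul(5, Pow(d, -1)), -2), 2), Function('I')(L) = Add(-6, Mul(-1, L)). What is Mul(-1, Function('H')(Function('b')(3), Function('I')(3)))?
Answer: 2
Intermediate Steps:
Function('b')(d) = Pow(Add(-2, Mul(5, Pow(d, -1))), 2)
Function('H')(X, O) = -2 (Function('H')(X, O) = Add(-5, 3) = -2)
Mul(-1, Function('H')(Function('b')(3), Function('I')(3))) = Mul(-1, -2) = 2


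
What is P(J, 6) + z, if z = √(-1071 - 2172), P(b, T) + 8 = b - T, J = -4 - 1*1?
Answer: -19 + I*√3243 ≈ -19.0 + 56.947*I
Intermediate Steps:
J = -5 (J = -4 - 1 = -5)
P(b, T) = -8 + b - T (P(b, T) = -8 + (b - T) = -8 + b - T)
z = I*√3243 (z = √(-3243) = I*√3243 ≈ 56.947*I)
P(J, 6) + z = (-8 - 5 - 1*6) + I*√3243 = (-8 - 5 - 6) + I*√3243 = -19 + I*√3243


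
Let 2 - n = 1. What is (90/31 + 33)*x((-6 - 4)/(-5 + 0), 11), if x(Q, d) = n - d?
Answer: -11130/31 ≈ -359.03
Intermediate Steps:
n = 1 (n = 2 - 1*1 = 2 - 1 = 1)
x(Q, d) = 1 - d
(90/31 + 33)*x((-6 - 4)/(-5 + 0), 11) = (90/31 + 33)*(1 - 1*11) = (90*(1/31) + 33)*(1 - 11) = (90/31 + 33)*(-10) = (1113/31)*(-10) = -11130/31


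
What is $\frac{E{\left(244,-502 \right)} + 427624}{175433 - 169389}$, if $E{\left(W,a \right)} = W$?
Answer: $\frac{106967}{1511} \approx 70.792$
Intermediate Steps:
$\frac{E{\left(244,-502 \right)} + 427624}{175433 - 169389} = \frac{244 + 427624}{175433 - 169389} = \frac{427868}{6044} = 427868 \cdot \frac{1}{6044} = \frac{106967}{1511}$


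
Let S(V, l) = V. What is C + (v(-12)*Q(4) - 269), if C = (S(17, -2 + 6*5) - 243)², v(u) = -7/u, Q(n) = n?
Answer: 152428/3 ≈ 50809.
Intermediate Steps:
C = 51076 (C = (17 - 243)² = (-226)² = 51076)
C + (v(-12)*Q(4) - 269) = 51076 + (-7/(-12)*4 - 269) = 51076 + (-7*(-1/12)*4 - 269) = 51076 + ((7/12)*4 - 269) = 51076 + (7/3 - 269) = 51076 - 800/3 = 152428/3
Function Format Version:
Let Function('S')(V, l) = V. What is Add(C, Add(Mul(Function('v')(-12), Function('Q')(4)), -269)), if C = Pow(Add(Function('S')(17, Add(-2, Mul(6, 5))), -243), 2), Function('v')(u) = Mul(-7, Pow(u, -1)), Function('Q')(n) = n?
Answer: Rational(152428, 3) ≈ 50809.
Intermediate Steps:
C = 51076 (C = Pow(Add(17, -243), 2) = Pow(-226, 2) = 51076)
Add(C, Add(Mul(Function('v')(-12), Function('Q')(4)), -269)) = Add(51076, Add(Mul(Mul(-7, Pow(-12, -1)), 4), -269)) = Add(51076, Add(Mul(Mul(-7, Rational(-1, 12)), 4), -269)) = Add(51076, Add(Mul(Rational(7, 12), 4), -269)) = Add(51076, Add(Rational(7, 3), -269)) = Add(51076, Rational(-800, 3)) = Rational(152428, 3)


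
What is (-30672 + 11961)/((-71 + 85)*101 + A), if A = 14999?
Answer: -6237/5471 ≈ -1.1400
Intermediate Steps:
(-30672 + 11961)/((-71 + 85)*101 + A) = (-30672 + 11961)/((-71 + 85)*101 + 14999) = -18711/(14*101 + 14999) = -18711/(1414 + 14999) = -18711/16413 = -18711*1/16413 = -6237/5471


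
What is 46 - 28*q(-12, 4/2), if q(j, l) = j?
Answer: 382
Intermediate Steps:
46 - 28*q(-12, 4/2) = 46 - 28*(-12) = 46 + 336 = 382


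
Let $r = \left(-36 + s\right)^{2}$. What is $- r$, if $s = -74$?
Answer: $-12100$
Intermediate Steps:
$r = 12100$ ($r = \left(-36 - 74\right)^{2} = \left(-110\right)^{2} = 12100$)
$- r = \left(-1\right) 12100 = -12100$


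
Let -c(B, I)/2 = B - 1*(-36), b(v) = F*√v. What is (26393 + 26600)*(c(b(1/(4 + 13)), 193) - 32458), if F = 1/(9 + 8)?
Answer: -1723862290 - 105986*√17/289 ≈ -1.7239e+9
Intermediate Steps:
F = 1/17 ≈ 0.058824
b(v) = √v/17
c(B, I) = -72 - 2*B (c(B, I) = -2*(B - 1*(-36)) = -2*(B + 36) = -2*(36 + B) = -72 - 2*B)
(26393 + 26600)*(c(b(1/(4 + 13)), 193) - 32458) = (26393 + 26600)*((-72 - 2*√(1/(4 + 13))/17) - 32458) = 52993*((-72 - 2*√(1/17)/17) - 32458) = 52993*((-72 - 2*√17/17/17) - 32458) = 52993*((-72 - 2*√17/289) - 32458) = 52993*(-32530 - 2*√17/289) = -1723862290 - 105986*√17/289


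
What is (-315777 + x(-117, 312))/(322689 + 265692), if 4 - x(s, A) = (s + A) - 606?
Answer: -315362/588381 ≈ -0.53598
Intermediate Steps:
x(s, A) = 610 - A - s (x(s, A) = 4 - ((s + A) - 606) = 4 - ((A + s) - 606) = 4 - (-606 + A + s) = 4 + (606 - A - s) = 610 - A - s)
(-315777 + x(-117, 312))/(322689 + 265692) = (-315777 + (610 - 1*312 - 1*(-117)))/(322689 + 265692) = (-315777 + (610 - 312 + 117))/588381 = (-315777 + 415)*(1/588381) = -315362*1/588381 = -315362/588381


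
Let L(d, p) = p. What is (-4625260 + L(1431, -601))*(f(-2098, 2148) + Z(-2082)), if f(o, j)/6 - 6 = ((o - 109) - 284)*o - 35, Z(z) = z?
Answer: -145041336683172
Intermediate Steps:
f(o, j) = -174 + 6*o*(-393 + o) (f(o, j) = 36 + 6*(((o - 109) - 284)*o - 35) = 36 + 6*(((-109 + o) - 284)*o - 35) = 36 + 6*((-393 + o)*o - 35) = 36 + 6*(o*(-393 + o) - 35) = 36 + 6*(-35 + o*(-393 + o)) = 36 + (-210 + 6*o*(-393 + o)) = -174 + 6*o*(-393 + o))
(-4625260 + L(1431, -601))*(f(-2098, 2148) + Z(-2082)) = (-4625260 - 601)*((-174 - 2358*(-2098) + 6*(-2098)²) - 2082) = -4625861*((-174 + 4947084 + 6*4401604) - 2082) = -4625861*((-174 + 4947084 + 26409624) - 2082) = -4625861*(31356534 - 2082) = -4625861*31354452 = -145041336683172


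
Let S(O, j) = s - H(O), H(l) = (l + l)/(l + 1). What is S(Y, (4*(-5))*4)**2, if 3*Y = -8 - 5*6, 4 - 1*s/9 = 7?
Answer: 1042441/1225 ≈ 850.97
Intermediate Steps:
s = -27 (s = 36 - 9*7 = 36 - 63 = -27)
Y = -38/3 (Y = (-8 - 5*6)/3 = (-8 - 30)/3 = (1/3)*(-38) = -38/3 ≈ -12.667)
H(l) = 2*l/(1 + l) (H(l) = (2*l)/(1 + l) = 2*l/(1 + l))
S(O, j) = -27 - 2*O/(1 + O)
S(Y, (4*(-5))*4)**2 = ((-27 - 29*(-38/3))/(1 - 38/3))**2 = ((-27 + 1102/3)/(-35/3))**2 = (-3/35*1021/3)**2 = (-1021/35)**2 = 1042441/1225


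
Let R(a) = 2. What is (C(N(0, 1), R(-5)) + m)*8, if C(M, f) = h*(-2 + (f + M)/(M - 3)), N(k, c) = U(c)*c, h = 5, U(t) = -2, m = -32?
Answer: -336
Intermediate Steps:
N(k, c) = -2*c
C(M, f) = -10 + 5*(M + f)/(-3 + M) (C(M, f) = 5*(-2 + (f + M)/(M - 3)) = 5*(-2 + (M + f)/(-3 + M)) = -10 + 5*(M + f)/(-3 + M))
(C(N(0, 1), R(-5)) + m)*8 = (5*(6 + 2 - (-2))/(-3 - 2*1) - 32)*8 = (5*(6 + 2 - 1*(-2))/(-3 - 2) - 32)*8 = (5*(6 + 2 + 2)/(-5) - 32)*8 = (5*(-⅕)*10 - 32)*8 = (-10 - 32)*8 = -42*8 = -336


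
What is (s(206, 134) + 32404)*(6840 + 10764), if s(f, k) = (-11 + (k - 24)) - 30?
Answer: 571654692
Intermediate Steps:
s(f, k) = -65 + k (s(f, k) = (-11 + (-24 + k)) - 30 = (-35 + k) - 30 = -65 + k)
(s(206, 134) + 32404)*(6840 + 10764) = ((-65 + 134) + 32404)*(6840 + 10764) = (69 + 32404)*17604 = 32473*17604 = 571654692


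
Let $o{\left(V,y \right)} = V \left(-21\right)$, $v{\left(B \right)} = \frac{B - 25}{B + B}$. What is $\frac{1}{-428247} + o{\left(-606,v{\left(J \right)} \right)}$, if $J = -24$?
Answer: $\frac{5449871321}{428247} \approx 12726.0$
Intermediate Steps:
$v{\left(B \right)} = \frac{-25 + B}{2 B}$
$o{\left(V,y \right)} = - 21 V$
$\frac{1}{-428247} + o{\left(-606,v{\left(J \right)} \right)} = \frac{1}{-428247} - -12726 = - \frac{1}{428247} + 12726 = \frac{5449871321}{428247}$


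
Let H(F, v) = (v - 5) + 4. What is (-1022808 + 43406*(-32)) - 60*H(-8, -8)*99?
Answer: -2358340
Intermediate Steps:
H(F, v) = -1 + v (H(F, v) = (-5 + v) + 4 = -1 + v)
(-1022808 + 43406*(-32)) - 60*H(-8, -8)*99 = (-1022808 + 43406*(-32)) - 60*(-1 - 8)*99 = (-1022808 - 1388992) - 60*(-9)*99 = -2411800 + 540*99 = -2411800 + 53460 = -2358340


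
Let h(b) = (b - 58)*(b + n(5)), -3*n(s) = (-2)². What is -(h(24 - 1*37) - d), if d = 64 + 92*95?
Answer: 23359/3 ≈ 7786.3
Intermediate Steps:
d = 8804 (d = 64 + 8740 = 8804)
n(s) = -4/3 (n(s) = -⅓*(-2)² = -⅓*4 = -4/3)
h(b) = (-58 + b)*(-4/3 + b) (h(b) = (b - 58)*(b - 4/3) = (-58 + b)*(-4/3 + b))
-(h(24 - 1*37) - d) = -((232/3 + (24 - 1*37)² - 178*(24 - 1*37)/3) - 1*8804) = -((232/3 + (24 - 37)² - 178*(24 - 37)/3) - 8804) = -((232/3 + (-13)² - 178/3*(-13)) - 8804) = -((232/3 + 169 + 2314/3) - 8804) = -(3053/3 - 8804) = -1*(-23359/3) = 23359/3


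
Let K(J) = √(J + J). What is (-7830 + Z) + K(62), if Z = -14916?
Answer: -22746 + 2*√31 ≈ -22735.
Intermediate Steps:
K(J) = √2*√J (K(J) = √(2*J) = √2*√J)
(-7830 + Z) + K(62) = (-7830 - 14916) + √2*√62 = -22746 + 2*√31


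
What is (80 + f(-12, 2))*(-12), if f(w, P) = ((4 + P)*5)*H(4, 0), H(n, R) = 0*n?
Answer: -960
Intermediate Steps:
H(n, R) = 0
f(w, P) = 0 (f(w, P) = ((4 + P)*5)*0 = (20 + 5*P)*0 = 0)
(80 + f(-12, 2))*(-12) = (80 + 0)*(-12) = 80*(-12) = -960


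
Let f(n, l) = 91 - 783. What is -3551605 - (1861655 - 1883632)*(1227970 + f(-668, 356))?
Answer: 26968337001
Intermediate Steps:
f(n, l) = -692
-3551605 - (1861655 - 1883632)*(1227970 + f(-668, 356)) = -3551605 - (1861655 - 1883632)*(1227970 - 692) = -3551605 - (-21977)*1227278 = -3551605 - 1*(-26971888606) = -3551605 + 26971888606 = 26968337001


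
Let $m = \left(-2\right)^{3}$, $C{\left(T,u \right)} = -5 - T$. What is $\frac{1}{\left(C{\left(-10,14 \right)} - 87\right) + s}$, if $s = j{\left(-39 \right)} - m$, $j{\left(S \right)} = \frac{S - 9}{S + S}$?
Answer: $- \frac{13}{954} \approx -0.013627$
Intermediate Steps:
$j{\left(S \right)} = \frac{-9 + S}{2 S}$
$m = -8$
$s = \frac{112}{13}$ ($s = \frac{-9 - 39}{2 \left(-39\right)} - -8 = \frac{1}{2} \left(- \frac{1}{39}\right) \left(-48\right) + 8 = \frac{8}{13} + 8 = \frac{112}{13} \approx 8.6154$)
$\frac{1}{\left(C{\left(-10,14 \right)} - 87\right) + s} = \frac{1}{\left(\left(-5 - -10\right) - 87\right) + \frac{112}{13}} = \frac{1}{\left(\left(-5 + 10\right) - 87\right) + \frac{112}{13}} = \frac{1}{\left(5 - 87\right) + \frac{112}{13}} = \frac{1}{-82 + \frac{112}{13}} = \frac{1}{- \frac{954}{13}} = - \frac{13}{954}$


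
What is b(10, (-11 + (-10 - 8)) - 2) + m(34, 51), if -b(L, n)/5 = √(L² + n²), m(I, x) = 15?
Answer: 15 - 5*√1061 ≈ -147.86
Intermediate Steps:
b(L, n) = -5*√(L² + n²)
b(10, (-11 + (-10 - 8)) - 2) + m(34, 51) = -5*√(10² + ((-11 + (-10 - 8)) - 2)²) + 15 = -5*√(100 + ((-11 - 18) - 2)²) + 15 = -5*√(100 + (-29 - 2)²) + 15 = -5*√(100 + (-31)²) + 15 = -5*√(100 + 961) + 15 = -5*√1061 + 15 = 15 - 5*√1061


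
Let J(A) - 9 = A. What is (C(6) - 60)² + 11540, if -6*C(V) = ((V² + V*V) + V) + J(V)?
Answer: 68961/4 ≈ 17240.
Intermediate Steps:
J(A) = 9 + A
C(V) = -3/2 - V/3 - V²/3 (C(V) = -(((V² + V*V) + V) + (9 + V))/6 = -(((V² + V²) + V) + (9 + V))/6 = -((2*V² + V) + (9 + V))/6 = -((V + 2*V²) + (9 + V))/6 = -(9 + 2*V + 2*V²)/6 = -3/2 - V/3 - V²/3)
(C(6) - 60)² + 11540 = ((-3/2 - ⅓*6 - ⅓*6²) - 60)² + 11540 = ((-3/2 - 2 - ⅓*36) - 60)² + 11540 = ((-3/2 - 2 - 12) - 60)² + 11540 = (-31/2 - 60)² + 11540 = (-151/2)² + 11540 = 22801/4 + 11540 = 68961/4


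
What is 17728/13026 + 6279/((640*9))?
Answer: 3405621/1389440 ≈ 2.4511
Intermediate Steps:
17728/13026 + 6279/((640*9)) = 17728*(1/13026) + 6279/5760 = 8864/6513 + 6279*(1/5760) = 8864/6513 + 2093/1920 = 3405621/1389440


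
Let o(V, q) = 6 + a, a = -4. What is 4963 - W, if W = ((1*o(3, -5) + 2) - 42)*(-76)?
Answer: 2075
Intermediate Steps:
o(V, q) = 2 (o(V, q) = 6 - 4 = 2)
W = 2888 (W = ((1*2 + 2) - 42)*(-76) = ((2 + 2) - 42)*(-76) = (4 - 42)*(-76) = -38*(-76) = 2888)
4963 - W = 4963 - 1*2888 = 4963 - 2888 = 2075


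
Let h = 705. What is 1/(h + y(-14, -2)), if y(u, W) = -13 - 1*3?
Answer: 1/689 ≈ 0.0014514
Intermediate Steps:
y(u, W) = -16 (y(u, W) = -13 - 3 = -16)
1/(h + y(-14, -2)) = 1/(705 - 16) = 1/689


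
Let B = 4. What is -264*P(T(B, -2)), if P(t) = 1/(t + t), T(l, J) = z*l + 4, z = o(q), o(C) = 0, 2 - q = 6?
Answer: -33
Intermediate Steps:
q = -4 (q = 2 - 1*6 = 2 - 6 = -4)
z = 0
T(l, J) = 4 (T(l, J) = 0*l + 4 = 0 + 4 = 4)
P(t) = 1/(2*t)
-264*P(T(B, -2)) = -132/4 = -264*⅛ = -33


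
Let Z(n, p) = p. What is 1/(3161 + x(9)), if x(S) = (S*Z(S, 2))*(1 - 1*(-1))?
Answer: 1/3197 ≈ 0.00031279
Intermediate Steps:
x(S) = 4*S (x(S) = (S*2)*(1 - 1*(-1)) = (2*S)*(1 + 1) = (2*S)*2 = 4*S)
1/(3161 + x(9)) = 1/(3161 + 4*9) = 1/(3161 + 36) = 1/3197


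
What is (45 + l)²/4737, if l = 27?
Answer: 1728/1579 ≈ 1.0944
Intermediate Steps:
(45 + l)²/4737 = (45 + 27)²/4737 = 72²*(1/4737) = 5184*(1/4737) = 1728/1579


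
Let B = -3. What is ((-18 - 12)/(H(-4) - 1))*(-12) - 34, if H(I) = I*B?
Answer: -14/11 ≈ -1.2727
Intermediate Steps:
H(I) = -3*I (H(I) = I*(-3) = -3*I)
((-18 - 12)/(H(-4) - 1))*(-12) - 34 = ((-18 - 12)/(-3*(-4) - 1))*(-12) - 34 = -30/(12 - 1)*(-12) - 34 = -30/11*(-12) - 34 = 360/11 - 34 = -14/11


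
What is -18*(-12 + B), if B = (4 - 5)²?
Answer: 198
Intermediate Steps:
B = 1 (B = (-1)² = 1)
-18*(-12 + B) = -18*(-12 + 1) = -18*(-11) = 198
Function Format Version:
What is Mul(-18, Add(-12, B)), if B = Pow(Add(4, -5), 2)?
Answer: 198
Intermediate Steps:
B = 1 (B = Pow(-1, 2) = 1)
Mul(-18, Add(-12, B)) = Mul(-18, Add(-12, 1)) = Mul(-18, -11) = 198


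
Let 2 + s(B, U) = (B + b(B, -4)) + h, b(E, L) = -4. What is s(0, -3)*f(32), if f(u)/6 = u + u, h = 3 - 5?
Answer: -3072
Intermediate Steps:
h = -2
f(u) = 12*u (f(u) = 6*(u + u) = 6*(2*u) = 12*u)
s(B, U) = -8 + B (s(B, U) = -2 + ((B - 4) - 2) = -2 + ((-4 + B) - 2) = -2 + (-6 + B) = -8 + B)
s(0, -3)*f(32) = (-8 + 0)*(12*32) = -8*384 = -3072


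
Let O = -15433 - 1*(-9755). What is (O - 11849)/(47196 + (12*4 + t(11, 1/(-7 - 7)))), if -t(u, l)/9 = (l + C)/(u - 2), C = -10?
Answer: -245378/661557 ≈ -0.37091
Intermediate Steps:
O = -5678 (O = -15433 + 9755 = -5678)
t(u, l) = -9*(-10 + l)/(-2 + u) (t(u, l) = -9*(l - 10)/(u - 2) = -9*(-10 + l)/(-2 + u))
(O - 11849)/(47196 + (12*4 + t(11, 1/(-7 - 7)))) = (-5678 - 11849)/(47196 + (12*4 + 9*(10 - 1/(-7 - 7))/(-2 + 11))) = -17527/(47196 + (48 + 9*(10 - 1/(-14))/9)) = -17527/(47196 + (48 + 9*(1/9)*(10 - 1*(-1/14)))) = -17527/(47196 + (48 + 9*(1/9)*(10 + 1/14))) = -17527/(47196 + (48 + 9*(1/9)*(141/14))) = -17527/(47196 + (48 + 141/14)) = -17527/(47196 + 813/14) = -17527/661557/14 = -17527*14/661557 = -245378/661557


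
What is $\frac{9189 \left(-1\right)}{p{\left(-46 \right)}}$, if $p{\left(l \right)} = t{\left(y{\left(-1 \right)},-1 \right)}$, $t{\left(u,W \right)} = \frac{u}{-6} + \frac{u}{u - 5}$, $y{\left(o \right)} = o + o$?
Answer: $- \frac{192969}{13} \approx -14844.0$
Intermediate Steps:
$y{\left(o \right)} = 2 o$
$t{\left(u,W \right)} = - \frac{u}{6} + \frac{u}{-5 + u}$ ($t{\left(u,W \right)} = u \left(- \frac{1}{6}\right) + \frac{u}{-5 + u} = - \frac{u}{6} + \frac{u}{-5 + u}$)
$p{\left(l \right)} = \frac{13}{21}$ ($p{\left(l \right)} = \frac{2 \left(-1\right) \left(11 - 2 \left(-1\right)\right)}{6 \left(-5 + 2 \left(-1\right)\right)} = \frac{1}{6} \left(-2\right) \frac{1}{-5 - 2} \left(11 - -2\right) = \frac{1}{6} \left(-2\right) \frac{1}{-7} \left(11 + 2\right) = \frac{1}{6} \left(-2\right) \left(- \frac{1}{7}\right) 13 = \frac{13}{21}$)
$\frac{9189 \left(-1\right)}{p{\left(-46 \right)}} = \frac{9189 \left(-1\right)}{\frac{13}{21}} = \left(-9189\right) \frac{21}{13} = - \frac{192969}{13}$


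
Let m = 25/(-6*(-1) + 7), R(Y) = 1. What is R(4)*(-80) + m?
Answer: -1015/13 ≈ -78.077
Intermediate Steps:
m = 25/13 (m = 25/(6 + 7) = 25/13 ≈ 1.9231)
R(4)*(-80) + m = 1*(-80) + 25/13 = -80 + 25/13 = -1015/13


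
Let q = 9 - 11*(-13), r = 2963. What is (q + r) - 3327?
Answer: -212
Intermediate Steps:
q = 152 (q = 9 + 143 = 152)
(q + r) - 3327 = (152 + 2963) - 3327 = 3115 - 3327 = -212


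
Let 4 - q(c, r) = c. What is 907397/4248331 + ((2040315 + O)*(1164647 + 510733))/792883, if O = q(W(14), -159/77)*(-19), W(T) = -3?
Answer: 2074448064310111073/481204204039 ≈ 4.3110e+6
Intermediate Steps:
q(c, r) = 4 - c
O = -133 (O = (4 - 1*(-3))*(-19) = (4 + 3)*(-19) = 7*(-19) = -133)
907397/4248331 + ((2040315 + O)*(1164647 + 510733))/792883 = 907397/4248331 + ((2040315 - 133)*(1164647 + 510733))/792883 = 907397*(1/4248331) + (2040182*1675380)*(1/792883) = 907397/4248331 + 3418080119160*(1/792883) = 907397/4248331 + 488297159880/113269 = 2074448064310111073/481204204039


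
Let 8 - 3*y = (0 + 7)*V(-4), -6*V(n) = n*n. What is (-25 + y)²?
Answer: 21025/81 ≈ 259.57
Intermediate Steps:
V(n) = -n²/6 (V(n) = -n*n/6 = -n²/6)
y = 80/9 (y = 8/3 - (0 + 7)*(-⅙*(-4)²)/3 = 8/3 - 7*(-⅙*16)/3 = 8/3 - 7*(-8)/(3*3) = 8/3 - ⅓*(-56/3) = 8/3 + 56/9 = 80/9 ≈ 8.8889)
(-25 + y)² = (-25 + 80/9)² = (-145/9)² = 21025/81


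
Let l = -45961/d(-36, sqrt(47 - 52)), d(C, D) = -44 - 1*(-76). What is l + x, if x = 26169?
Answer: 791447/32 ≈ 24733.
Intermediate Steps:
d(C, D) = 32 (d(C, D) = -44 + 76 = 32)
l = -45961/32 ≈ -1436.3
l + x = -45961/32 + 26169 = 791447/32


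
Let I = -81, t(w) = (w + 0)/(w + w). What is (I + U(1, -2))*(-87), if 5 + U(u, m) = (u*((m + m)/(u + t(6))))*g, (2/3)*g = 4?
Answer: 8874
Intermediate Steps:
t(w) = 1/2 (t(w) = w/((2*w)) = w*(1/(2*w)) = 1/2)
g = 6 (g = (3/2)*4 = 6)
U(u, m) = -5 + 12*m*u/(1/2 + u) (U(u, m) = -5 + (u*((m + m)/(u + 1/2)))*6 = -5 + (u*((2*m)/(1/2 + u)))*6 = -5 + (u*(2*m/(1/2 + u)))*6 = -5 + (2*m*u/(1/2 + u))*6 = -5 + 12*m*u/(1/2 + u))
(I + U(1, -2))*(-87) = (-81 + (-5 - 10*1 + 24*(-2)*1)/(1 + 2*1))*(-87) = (-81 + (-5 - 10 - 48)/(1 + 2))*(-87) = (-81 - 63/3)*(-87) = (-81 + (1/3)*(-63))*(-87) = (-81 - 21)*(-87) = -102*(-87) = 8874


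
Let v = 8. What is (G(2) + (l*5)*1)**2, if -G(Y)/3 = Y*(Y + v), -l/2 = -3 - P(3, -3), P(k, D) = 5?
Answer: 400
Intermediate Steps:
l = 16 (l = -2*(-3 - 1*5) = -2*(-3 - 5) = -2*(-8) = 16)
G(Y) = -3*Y*(8 + Y) (G(Y) = -3*Y*(Y + 8) = -3*Y*(8 + Y))
(G(2) + (l*5)*1)**2 = (-3*2*(8 + 2) + (16*5)*1)**2 = (-3*2*10 + 80*1)**2 = (-60 + 80)**2 = 20**2 = 400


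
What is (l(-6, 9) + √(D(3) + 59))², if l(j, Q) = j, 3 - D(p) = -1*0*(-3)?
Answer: (6 - √62)² ≈ 3.5119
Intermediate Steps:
D(p) = 3 (D(p) = 3 - (-1*0)*(-3) = 3 - 0*(-3) = 3 - 1*0 = 3 + 0 = 3)
(l(-6, 9) + √(D(3) + 59))² = (-6 + √(3 + 59))² = (-6 + √62)²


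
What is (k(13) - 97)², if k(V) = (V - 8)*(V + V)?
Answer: 1089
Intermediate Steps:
k(V) = 2*V*(-8 + V) (k(V) = (-8 + V)*(2*V) = 2*V*(-8 + V))
(k(13) - 97)² = (2*13*(-8 + 13) - 97)² = (2*13*5 - 97)² = (130 - 97)² = 33² = 1089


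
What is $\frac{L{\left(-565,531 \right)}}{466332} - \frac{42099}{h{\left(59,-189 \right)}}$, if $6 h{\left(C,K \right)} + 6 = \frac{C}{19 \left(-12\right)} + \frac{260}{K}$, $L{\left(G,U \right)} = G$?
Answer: $\frac{1691973781089247}{51138433452} \approx 33086.0$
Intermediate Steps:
$h{\left(C,K \right)} = -1 - \frac{C}{1368} + \frac{130}{3 K}$ ($h{\left(C,K \right)} = -1 + \frac{\frac{C}{19 \left(-12\right)} + \frac{260}{K}}{6} = -1 + \frac{\frac{C}{-228} + \frac{260}{K}}{6} = -1 + \frac{C \left(- \frac{1}{228}\right) + \frac{260}{K}}{6} = -1 + \frac{- \frac{C}{228} + \frac{260}{K}}{6} = -1 + \frac{\frac{260}{K} - \frac{C}{228}}{6} = -1 - \left(- \frac{130}{3 K} + \frac{C}{1368}\right) = -1 - \frac{C}{1368} + \frac{130}{3 K}$)
$\frac{L{\left(-565,531 \right)}}{466332} - \frac{42099}{h{\left(59,-189 \right)}} = - \frac{565}{466332} - \frac{42099}{\frac{1}{1368} \frac{1}{-189} \left(59280 - - 189 \left(1368 + 59\right)\right)} = \left(-565\right) \frac{1}{466332} - \frac{42099}{\frac{1}{1368} \left(- \frac{1}{189}\right) \left(59280 - \left(-189\right) 1427\right)} = - \frac{565}{466332} - \frac{42099}{\frac{1}{1368} \left(- \frac{1}{189}\right) \left(59280 + 269703\right)} = - \frac{565}{466332} - \frac{42099}{\frac{1}{1368} \left(- \frac{1}{189}\right) 328983} = - \frac{565}{466332} - \frac{42099}{- \frac{109661}{86184}} = - \frac{565}{466332} - - \frac{3628260216}{109661} = - \frac{565}{466332} + \frac{3628260216}{109661} = \frac{1691973781089247}{51138433452}$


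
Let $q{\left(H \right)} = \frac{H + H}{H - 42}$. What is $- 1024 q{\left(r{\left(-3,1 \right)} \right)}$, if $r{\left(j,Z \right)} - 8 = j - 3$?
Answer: $\frac{512}{5} \approx 102.4$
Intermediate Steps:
$r{\left(j,Z \right)} = 5 + j$ ($r{\left(j,Z \right)} = 8 + \left(j - 3\right) = 8 + \left(-3 + j\right) = 5 + j$)
$q{\left(H \right)} = \frac{2 H}{-42 + H}$
$- 1024 q{\left(r{\left(-3,1 \right)} \right)} = - 1024 \frac{2 \left(5 - 3\right)}{-42 + \left(5 - 3\right)} = - 1024 \cdot 2 \cdot 2 \frac{1}{-42 + 2} = - 1024 \cdot 2 \cdot 2 \frac{1}{-40} = - 1024 \cdot 2 \cdot 2 \left(- \frac{1}{40}\right) = \left(-1024\right) \left(- \frac{1}{10}\right) = \frac{512}{5}$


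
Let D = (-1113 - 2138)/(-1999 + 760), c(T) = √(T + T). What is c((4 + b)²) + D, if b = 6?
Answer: 3251/1239 + 10*√2 ≈ 16.766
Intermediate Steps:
c(T) = √2*√T (c(T) = √(2*T) = √2*√T)
D = 3251/1239 (D = -3251/(-1239) = -3251*(-1/1239) = 3251/1239 ≈ 2.6239)
c((4 + b)²) + D = √2*√((4 + 6)²) + 3251/1239 = √2*√(10²) + 3251/1239 = √2*√100 + 3251/1239 = √2*10 + 3251/1239 = 10*√2 + 3251/1239 = 3251/1239 + 10*√2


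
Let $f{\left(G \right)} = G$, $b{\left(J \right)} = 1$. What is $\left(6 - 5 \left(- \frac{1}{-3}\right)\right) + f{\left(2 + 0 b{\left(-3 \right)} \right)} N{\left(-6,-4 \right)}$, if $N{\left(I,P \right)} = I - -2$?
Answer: $- \frac{11}{3} \approx -3.6667$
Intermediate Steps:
$N{\left(I,P \right)} = 2 + I$ ($N{\left(I,P \right)} = I + 2 = 2 + I$)
$\left(6 - 5 \left(- \frac{1}{-3}\right)\right) + f{\left(2 + 0 b{\left(-3 \right)} \right)} N{\left(-6,-4 \right)} = \left(6 - 5 \left(- \frac{1}{-3}\right)\right) + \left(2 + 0 \cdot 1\right) \left(2 - 6\right) = \left(6 - 5 \left(\left(-1\right) \left(- \frac{1}{3}\right)\right)\right) + \left(2 + 0\right) \left(-4\right) = \left(6 - \frac{5}{3}\right) + 2 \left(-4\right) = \left(6 - \frac{5}{3}\right) - 8 = \frac{13}{3} - 8 = - \frac{11}{3}$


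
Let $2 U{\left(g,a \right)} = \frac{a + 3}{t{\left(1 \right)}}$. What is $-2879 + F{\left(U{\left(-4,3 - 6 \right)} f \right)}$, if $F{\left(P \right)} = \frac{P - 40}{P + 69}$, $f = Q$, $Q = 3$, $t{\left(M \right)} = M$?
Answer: $- \frac{198691}{69} \approx -2879.6$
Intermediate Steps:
$U{\left(g,a \right)} = \frac{3}{2} + \frac{a}{2}$ ($U{\left(g,a \right)} = \frac{\left(a + 3\right) 1^{-1}}{2} = \frac{\left(3 + a\right) 1}{2} = \frac{3 + a}{2} = \frac{3}{2} + \frac{a}{2}$)
$f = 3$
$F{\left(P \right)} = \frac{-40 + P}{69 + P}$
$-2879 + F{\left(U{\left(-4,3 - 6 \right)} f \right)} = -2879 + \frac{-40 + \left(\frac{3}{2} + \frac{3 - 6}{2}\right) 3}{69 + \left(\frac{3}{2} + \frac{3 - 6}{2}\right) 3} = -2879 + \frac{-40 + \left(\frac{3}{2} + \frac{1}{2} \left(-3\right)\right) 3}{69 + \left(\frac{3}{2} + \frac{1}{2} \left(-3\right)\right) 3} = -2879 + \frac{-40 + \left(\frac{3}{2} - \frac{3}{2}\right) 3}{69 + \left(\frac{3}{2} - \frac{3}{2}\right) 3} = -2879 + \frac{-40 + 0 \cdot 3}{69 + 0 \cdot 3} = -2879 + \frac{-40 + 0}{69 + 0} = -2879 + \frac{1}{69} \left(-40\right) = -2879 - \frac{40}{69} = - \frac{198691}{69}$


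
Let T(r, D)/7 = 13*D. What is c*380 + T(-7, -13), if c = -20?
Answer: -8783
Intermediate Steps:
T(r, D) = 91*D (T(r, D) = 7*(13*D) = 91*D)
c*380 + T(-7, -13) = -20*380 + 91*(-13) = -7600 - 1183 = -8783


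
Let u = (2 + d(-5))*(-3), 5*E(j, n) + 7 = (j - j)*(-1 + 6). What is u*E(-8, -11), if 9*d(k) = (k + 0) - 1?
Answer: 28/5 ≈ 5.6000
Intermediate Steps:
d(k) = -⅑ + k/9 (d(k) = ((k + 0) - 1)/9 = (k - 1)/9 = (-1 + k)/9 = -⅑ + k/9)
E(j, n) = -7/5 (E(j, n) = -7/5 + ((j - j)*(-1 + 6))/5 = -7/5 + (0*5)/5 = -7/5 + (⅕)*0 = -7/5 + 0 = -7/5)
u = -4 (u = (2 + (-⅑ + (⅑)*(-5)))*(-3) = (2 + (-⅑ - 5/9))*(-3) = (2 - ⅔)*(-3) = (4/3)*(-3) = -4)
u*E(-8, -11) = -4*(-7/5) = 28/5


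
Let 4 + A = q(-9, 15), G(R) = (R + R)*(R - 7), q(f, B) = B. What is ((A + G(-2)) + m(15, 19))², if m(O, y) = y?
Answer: 4356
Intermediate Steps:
G(R) = 2*R*(-7 + R) (G(R) = (2*R)*(-7 + R) = 2*R*(-7 + R))
A = 11 (A = -4 + 15 = 11)
((A + G(-2)) + m(15, 19))² = ((11 + 2*(-2)*(-7 - 2)) + 19)² = ((11 + 2*(-2)*(-9)) + 19)² = ((11 + 36) + 19)² = (47 + 19)² = 66² = 4356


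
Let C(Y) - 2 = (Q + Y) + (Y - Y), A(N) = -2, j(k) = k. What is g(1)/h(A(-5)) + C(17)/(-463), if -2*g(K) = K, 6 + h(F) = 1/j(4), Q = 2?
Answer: 443/10649 ≈ 0.041600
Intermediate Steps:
h(F) = -23/4 (h(F) = -6 + 1/4 = -6 + ¼ = -23/4)
g(K) = -K/2
C(Y) = 4 + Y (C(Y) = 2 + ((2 + Y) + (Y - Y)) = 2 + ((2 + Y) + 0) = 2 + (2 + Y) = 4 + Y)
g(1)/h(A(-5)) + C(17)/(-463) = (-½*1)/(-23/4) + (4 + 17)/(-463) = -½*(-4/23) + 21*(-1/463) = 2/23 - 21/463 = 443/10649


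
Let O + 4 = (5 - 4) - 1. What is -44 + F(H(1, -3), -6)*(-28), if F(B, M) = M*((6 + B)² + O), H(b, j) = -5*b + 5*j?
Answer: 32212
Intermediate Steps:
O = -4 (O = -4 + ((5 - 4) - 1) = -4 + (1 - 1) = -4 + 0 = -4)
F(B, M) = M*(-4 + (6 + B)²) (F(B, M) = M*((6 + B)² - 4) = M*(-4 + (6 + B)²))
-44 + F(H(1, -3), -6)*(-28) = -44 - 6*(-4 + (6 + (-5*1 + 5*(-3)))²)*(-28) = -44 - 6*(-4 + (6 + (-5 - 15))²)*(-28) = -44 - 6*(-4 + (6 - 20)²)*(-28) = -44 - 6*(-4 + (-14)²)*(-28) = -44 - 6*(-4 + 196)*(-28) = -44 - 6*192*(-28) = -44 - 1152*(-28) = -44 + 32256 = 32212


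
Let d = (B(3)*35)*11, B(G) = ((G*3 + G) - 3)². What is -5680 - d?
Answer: -36865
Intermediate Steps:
B(G) = (-3 + 4*G)² (B(G) = ((3*G + G) - 3)² = (4*G - 3)² = (-3 + 4*G)²)
d = 31185 (d = ((-3 + 4*3)²*35)*11 = ((-3 + 12)²*35)*11 = (9²*35)*11 = (81*35)*11 = 2835*11 = 31185)
-5680 - d = -5680 - 1*31185 = -5680 - 31185 = -36865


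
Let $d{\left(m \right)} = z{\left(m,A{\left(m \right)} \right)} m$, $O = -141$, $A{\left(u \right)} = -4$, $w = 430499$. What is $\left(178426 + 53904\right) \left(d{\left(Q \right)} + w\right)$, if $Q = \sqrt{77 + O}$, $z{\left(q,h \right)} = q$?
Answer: $100002963550$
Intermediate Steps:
$Q = 8 i$ ($Q = \sqrt{77 - 141} = \sqrt{-64} = 8 i \approx 8.0 i$)
$d{\left(m \right)} = m^{2}$ ($d{\left(m \right)} = m m = m^{2}$)
$\left(178426 + 53904\right) \left(d{\left(Q \right)} + w\right) = \left(178426 + 53904\right) \left(\left(8 i\right)^{2} + 430499\right) = 232330 \left(-64 + 430499\right) = 232330 \cdot 430435 = 100002963550$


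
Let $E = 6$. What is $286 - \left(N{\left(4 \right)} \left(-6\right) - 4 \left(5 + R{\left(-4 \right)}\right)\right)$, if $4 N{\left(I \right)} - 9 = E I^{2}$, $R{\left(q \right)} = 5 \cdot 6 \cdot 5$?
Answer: $\frac{2127}{2} \approx 1063.5$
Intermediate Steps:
$R{\left(q \right)} = 150$ ($R{\left(q \right)} = 30 \cdot 5 = 150$)
$N{\left(I \right)} = \frac{9}{4} + \frac{3 I^{2}}{2}$ ($N{\left(I \right)} = \frac{9}{4} + \frac{6 I^{2}}{4} = \frac{9}{4} + \frac{3 I^{2}}{2}$)
$286 - \left(N{\left(4 \right)} \left(-6\right) - 4 \left(5 + R{\left(-4 \right)}\right)\right) = 286 - \left(\left(\frac{9}{4} + \frac{3 \cdot 4^{2}}{2}\right) \left(-6\right) - 4 \left(5 + 150\right)\right) = 286 - \left(\left(\frac{9}{4} + \frac{3}{2} \cdot 16\right) \left(-6\right) - 620\right) = 286 - \left(\left(\frac{9}{4} + 24\right) \left(-6\right) - 620\right) = 286 - \left(\frac{105}{4} \left(-6\right) - 620\right) = 286 - \left(- \frac{315}{2} - 620\right) = 286 - - \frac{1555}{2} = 286 + \frac{1555}{2} = \frac{2127}{2}$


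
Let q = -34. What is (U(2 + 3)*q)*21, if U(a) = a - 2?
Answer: -2142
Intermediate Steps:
U(a) = -2 + a
(U(2 + 3)*q)*21 = ((-2 + (2 + 3))*(-34))*21 = ((-2 + 5)*(-34))*21 = (3*(-34))*21 = -102*21 = -2142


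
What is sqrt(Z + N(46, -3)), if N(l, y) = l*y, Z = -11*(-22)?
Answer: 2*sqrt(26) ≈ 10.198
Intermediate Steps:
Z = 242
sqrt(Z + N(46, -3)) = sqrt(242 + 46*(-3)) = sqrt(242 - 138) = sqrt(104) = 2*sqrt(26)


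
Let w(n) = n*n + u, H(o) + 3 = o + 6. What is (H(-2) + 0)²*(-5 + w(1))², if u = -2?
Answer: 36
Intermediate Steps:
H(o) = 3 + o (H(o) = -3 + (o + 6) = -3 + (6 + o) = 3 + o)
w(n) = -2 + n² (w(n) = n*n - 2 = n² - 2 = -2 + n²)
(H(-2) + 0)²*(-5 + w(1))² = ((3 - 2) + 0)²*(-5 + (-2 + 1²))² = (1 + 0)²*(-5 + (-2 + 1))² = 1²*(-5 - 1)² = 1*(-6)² = 1*36 = 36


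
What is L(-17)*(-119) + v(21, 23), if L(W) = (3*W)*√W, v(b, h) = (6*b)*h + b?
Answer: 2919 + 6069*I*√17 ≈ 2919.0 + 25023.0*I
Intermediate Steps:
v(b, h) = b + 6*b*h (v(b, h) = 6*b*h + b = b + 6*b*h)
L(W) = 3*W^(3/2)
L(-17)*(-119) + v(21, 23) = (3*(-17)^(3/2))*(-119) + 21*(1 + 6*23) = (3*(-17*I*√17))*(-119) + 21*(1 + 138) = -51*I*√17*(-119) + 21*139 = 6069*I*√17 + 2919 = 2919 + 6069*I*√17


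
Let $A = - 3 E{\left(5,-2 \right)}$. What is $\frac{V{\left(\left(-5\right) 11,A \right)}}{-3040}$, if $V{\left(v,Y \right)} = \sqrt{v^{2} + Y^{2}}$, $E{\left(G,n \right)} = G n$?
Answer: $- \frac{\sqrt{157}}{608} \approx -0.020608$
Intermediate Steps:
$A = 30$ ($A = - 3 \cdot 5 \left(-2\right) = \left(-3\right) \left(-10\right) = 30$)
$V{\left(v,Y \right)} = \sqrt{Y^{2} + v^{2}}$
$\frac{V{\left(\left(-5\right) 11,A \right)}}{-3040} = \frac{\sqrt{30^{2} + \left(\left(-5\right) 11\right)^{2}}}{-3040} = \sqrt{900 + \left(-55\right)^{2}} \left(- \frac{1}{3040}\right) = \sqrt{900 + 3025} \left(- \frac{1}{3040}\right) = \sqrt{3925} \left(- \frac{1}{3040}\right) = 5 \sqrt{157} \left(- \frac{1}{3040}\right) = - \frac{\sqrt{157}}{608}$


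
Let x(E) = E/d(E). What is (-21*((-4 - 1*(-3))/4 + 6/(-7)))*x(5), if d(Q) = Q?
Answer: 93/4 ≈ 23.250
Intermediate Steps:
x(E) = 1 (x(E) = E/E = 1)
(-21*((-4 - 1*(-3))/4 + 6/(-7)))*x(5) = -21*((-4 - 1*(-3))/4 + 6/(-7))*1 = -21*((-4 + 3)*(1/4) + 6*(-1/7))*1 = -21*(-1*1/4 - 6/7)*1 = -21*(-1/4 - 6/7)*1 = -21*(-31/28)*1 = (93/4)*1 = 93/4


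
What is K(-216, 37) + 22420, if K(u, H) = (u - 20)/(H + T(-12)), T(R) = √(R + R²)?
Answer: 27724808/1237 + 472*√33/1237 ≈ 22415.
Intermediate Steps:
K(u, H) = (-20 + u)/(H + 2*√33) (K(u, H) = (u - 20)/(H + √(-12*(1 - 12))) = (-20 + u)/(H + √(-12*(-11))) = (-20 + u)/(H + √132) = (-20 + u)/(H + 2*√33))
K(-216, 37) + 22420 = (-20 - 216)/(37 + 2*√33) + 22420 = -236/(37 + 2*√33) + 22420 = 22420 - 236/(37 + 2*√33)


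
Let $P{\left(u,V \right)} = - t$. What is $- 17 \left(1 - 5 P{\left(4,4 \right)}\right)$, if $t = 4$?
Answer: $-357$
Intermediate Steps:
$P{\left(u,V \right)} = -4$ ($P{\left(u,V \right)} = \left(-1\right) 4 = -4$)
$- 17 \left(1 - 5 P{\left(4,4 \right)}\right) = - 17 \left(1 - -20\right) = - 17 \left(1 + 20\right) = \left(-17\right) 21 = -357$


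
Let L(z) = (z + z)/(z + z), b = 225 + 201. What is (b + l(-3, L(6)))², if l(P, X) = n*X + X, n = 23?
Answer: 202500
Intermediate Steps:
b = 426
L(z) = 1 (L(z) = (2*z)/((2*z)) = (2*z)*(1/(2*z)) = 1)
l(P, X) = 24*X (l(P, X) = 23*X + X = 24*X)
(b + l(-3, L(6)))² = (426 + 24*1)² = (426 + 24)² = 450² = 202500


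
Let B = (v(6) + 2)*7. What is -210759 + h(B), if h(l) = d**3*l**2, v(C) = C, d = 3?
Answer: -126087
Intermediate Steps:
B = 56 (B = (6 + 2)*7 = 8*7 = 56)
h(l) = 27*l**2 (h(l) = 3**3*l**2 = 27*l**2)
-210759 + h(B) = -210759 + 27*56**2 = -210759 + 27*3136 = -210759 + 84672 = -126087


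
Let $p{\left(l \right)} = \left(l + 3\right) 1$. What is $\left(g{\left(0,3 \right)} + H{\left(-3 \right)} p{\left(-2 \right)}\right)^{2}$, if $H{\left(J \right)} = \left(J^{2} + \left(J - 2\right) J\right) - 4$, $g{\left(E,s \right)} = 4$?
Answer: $576$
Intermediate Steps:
$p{\left(l \right)} = 3 + l$ ($p{\left(l \right)} = \left(3 + l\right) 1 = 3 + l$)
$H{\left(J \right)} = -4 + J^{2} + J \left(-2 + J\right)$ ($H{\left(J \right)} = \left(J^{2} + \left(-2 + J\right) J\right) - 4 = \left(J^{2} + J \left(-2 + J\right)\right) - 4 = -4 + J^{2} + J \left(-2 + J\right)$)
$\left(g{\left(0,3 \right)} + H{\left(-3 \right)} p{\left(-2 \right)}\right)^{2} = \left(4 + \left(-4 - -6 + 2 \left(-3\right)^{2}\right) \left(3 - 2\right)\right)^{2} = \left(4 + \left(-4 + 6 + 2 \cdot 9\right) 1\right)^{2} = \left(4 + \left(-4 + 6 + 18\right) 1\right)^{2} = \left(4 + 20 \cdot 1\right)^{2} = \left(4 + 20\right)^{2} = 24^{2} = 576$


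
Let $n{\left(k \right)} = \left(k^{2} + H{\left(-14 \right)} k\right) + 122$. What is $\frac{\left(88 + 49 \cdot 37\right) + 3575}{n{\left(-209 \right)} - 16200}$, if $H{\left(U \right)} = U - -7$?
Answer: $\frac{2738}{14533} \approx 0.1884$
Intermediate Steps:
$H{\left(U \right)} = 7 + U$ ($H{\left(U \right)} = U + 7 = 7 + U$)
$n{\left(k \right)} = 122 + k^{2} - 7 k$ ($n{\left(k \right)} = \left(k^{2} + \left(7 - 14\right) k\right) + 122 = \left(k^{2} - 7 k\right) + 122 = 122 + k^{2} - 7 k$)
$\frac{\left(88 + 49 \cdot 37\right) + 3575}{n{\left(-209 \right)} - 16200} = \frac{\left(88 + 49 \cdot 37\right) + 3575}{\left(122 + \left(-209\right)^{2} - -1463\right) - 16200} = \frac{\left(88 + 1813\right) + 3575}{\left(122 + 43681 + 1463\right) - 16200} = \frac{1901 + 3575}{45266 - 16200} = \frac{5476}{29066} = 5476 \cdot \frac{1}{29066} = \frac{2738}{14533}$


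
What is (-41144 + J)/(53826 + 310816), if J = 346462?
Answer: 152659/182321 ≈ 0.83731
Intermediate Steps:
(-41144 + J)/(53826 + 310816) = (-41144 + 346462)/(53826 + 310816) = 305318/364642 = 305318*(1/364642) = 152659/182321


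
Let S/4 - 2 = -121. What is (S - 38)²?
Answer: 264196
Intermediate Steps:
S = -476 (S = 8 + 4*(-121) = 8 - 484 = -476)
(S - 38)² = (-476 - 38)² = (-514)² = 264196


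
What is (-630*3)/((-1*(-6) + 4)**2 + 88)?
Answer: -945/94 ≈ -10.053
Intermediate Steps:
(-630*3)/((-1*(-6) + 4)**2 + 88) = -1890/((6 + 4)**2 + 88) = -1890/(10**2 + 88) = -1890/(100 + 88) = -1890/188 = (1/188)*(-1890) = -945/94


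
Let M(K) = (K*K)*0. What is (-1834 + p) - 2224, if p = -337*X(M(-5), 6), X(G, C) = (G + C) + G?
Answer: -6080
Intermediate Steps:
M(K) = 0 (M(K) = K²*0 = 0)
X(G, C) = C + 2*G (X(G, C) = (C + G) + G = C + 2*G)
p = -2022 (p = -337*(6 + 2*0) = -337*(6 + 0) = -337*6 = -2022)
(-1834 + p) - 2224 = (-1834 - 2022) - 2224 = -3856 - 2224 = -6080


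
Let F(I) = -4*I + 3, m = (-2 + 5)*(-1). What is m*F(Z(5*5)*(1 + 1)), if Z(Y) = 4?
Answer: 87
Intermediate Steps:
m = -3 (m = 3*(-1) = -3)
F(I) = 3 - 4*I
m*F(Z(5*5)*(1 + 1)) = -3*(3 - 16*(1 + 1)) = -3*(3 - 16*2) = -3*(3 - 4*8) = -3*(3 - 32) = -3*(-29) = 87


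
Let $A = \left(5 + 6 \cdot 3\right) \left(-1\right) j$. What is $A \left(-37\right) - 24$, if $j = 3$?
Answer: $2529$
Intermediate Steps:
$A = -69$ ($A = \left(5 + 6 \cdot 3\right) \left(-1\right) 3 = \left(5 + 18\right) \left(-1\right) 3 = 23 \left(-1\right) 3 = \left(-23\right) 3 = -69$)
$A \left(-37\right) - 24 = \left(-69\right) \left(-37\right) - 24 = 2553 - 24 = 2529$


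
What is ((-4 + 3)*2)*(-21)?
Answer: 42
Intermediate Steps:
((-4 + 3)*2)*(-21) = -1*2*(-21) = -2*(-21) = 42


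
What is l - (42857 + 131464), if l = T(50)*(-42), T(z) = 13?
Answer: -174867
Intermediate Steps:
l = -546 (l = 13*(-42) = -546)
l - (42857 + 131464) = -546 - (42857 + 131464) = -546 - 1*174321 = -546 - 174321 = -174867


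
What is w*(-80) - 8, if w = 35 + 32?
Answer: -5368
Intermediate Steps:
w = 67
w*(-80) - 8 = 67*(-80) - 8 = -5360 - 8 = -5368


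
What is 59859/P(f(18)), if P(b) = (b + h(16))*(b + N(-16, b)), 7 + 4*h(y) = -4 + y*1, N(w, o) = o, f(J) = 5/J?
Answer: 19394316/275 ≈ 70525.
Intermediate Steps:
h(y) = -11/4 + y/4 (h(y) = -7/4 + (-4 + y*1)/4 = -7/4 + (-4 + y)/4 = -7/4 + (-1 + y/4) = -11/4 + y/4)
P(b) = 2*b*(5/4 + b) (P(b) = (b + (-11/4 + (1/4)*16))*(b + b) = (b + (-11/4 + 4))*(2*b) = (b + 5/4)*(2*b) = (5/4 + b)*(2*b) = 2*b*(5/4 + b))
59859/P(f(18)) = 59859/(((5/18)*(5 + 4*(5/18))/2)) = 59859/(((5*(1/18))*(5 + 4*(5*(1/18)))/2)) = 59859/(((1/2)*(5/18)*(5 + 4*(5/18)))) = 59859/(((1/2)*(5/18)*(5 + 10/9))) = 59859/(((1/2)*(5/18)*(55/9))) = 59859/(275/324) = 59859*(324/275) = 19394316/275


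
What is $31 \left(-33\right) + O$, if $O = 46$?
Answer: $-977$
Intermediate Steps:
$31 \left(-33\right) + O = 31 \left(-33\right) + 46 = -1023 + 46 = -977$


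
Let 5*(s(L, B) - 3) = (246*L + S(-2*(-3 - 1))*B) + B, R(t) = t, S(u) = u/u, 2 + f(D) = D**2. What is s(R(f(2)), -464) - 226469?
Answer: -1132766/5 ≈ -2.2655e+5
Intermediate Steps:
f(D) = -2 + D**2
S(u) = 1
s(L, B) = 3 + 2*B/5 + 246*L/5 (s(L, B) = 3 + ((246*L + 1*B) + B)/5 = 3 + ((246*L + B) + B)/5 = 3 + ((B + 246*L) + B)/5 = 3 + (2*B + 246*L)/5 = 3 + (2*B/5 + 246*L/5) = 3 + 2*B/5 + 246*L/5)
s(R(f(2)), -464) - 226469 = (3 + (2/5)*(-464) + 246*(-2 + 2**2)/5) - 226469 = (3 - 928/5 + 246*(-2 + 4)/5) - 226469 = (3 - 928/5 + (246/5)*2) - 226469 = (3 - 928/5 + 492/5) - 226469 = -421/5 - 226469 = -1132766/5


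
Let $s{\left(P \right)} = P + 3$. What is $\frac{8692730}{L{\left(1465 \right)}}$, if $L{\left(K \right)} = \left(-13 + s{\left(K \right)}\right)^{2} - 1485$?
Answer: $\frac{869273}{211554} \approx 4.109$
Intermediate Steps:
$s{\left(P \right)} = 3 + P$
$L{\left(K \right)} = -1485 + \left(-10 + K\right)^{2}$ ($L{\left(K \right)} = \left(-13 + \left(3 + K\right)\right)^{2} - 1485 = \left(-10 + K\right)^{2} - 1485 = -1485 + \left(-10 + K\right)^{2}$)
$\frac{8692730}{L{\left(1465 \right)}} = \frac{8692730}{-1485 + \left(-10 + 1465\right)^{2}} = \frac{8692730}{-1485 + 1455^{2}} = \frac{8692730}{-1485 + 2117025} = \frac{8692730}{2115540} = 8692730 \cdot \frac{1}{2115540} = \frac{869273}{211554}$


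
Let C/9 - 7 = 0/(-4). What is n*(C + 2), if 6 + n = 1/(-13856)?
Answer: -5403905/13856 ≈ -390.00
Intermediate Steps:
C = 63 (C = 63 + 9*(0/(-4)) = 63 + 9*(0*(-1/4)) = 63 + 9*0 = 63 + 0 = 63)
n = -83137/13856 (n = -6 + 1/(-13856) = -6 - 1/13856 = -83137/13856 ≈ -6.0001)
n*(C + 2) = -83137*(63 + 2)/13856 = -83137/13856*65 = -5403905/13856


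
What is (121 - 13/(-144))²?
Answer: 304048969/20736 ≈ 14663.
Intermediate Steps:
(121 - 13/(-144))² = (121 - 13*(-1/144))² = (121 + 13/144)² = (17437/144)² = 304048969/20736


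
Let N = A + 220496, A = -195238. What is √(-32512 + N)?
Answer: 3*I*√806 ≈ 85.17*I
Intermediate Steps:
N = 25258 (N = -195238 + 220496 = 25258)
√(-32512 + N) = √(-32512 + 25258) = √(-7254) = 3*I*√806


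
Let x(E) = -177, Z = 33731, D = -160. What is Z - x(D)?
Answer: 33908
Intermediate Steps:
Z - x(D) = 33731 - 1*(-177) = 33731 + 177 = 33908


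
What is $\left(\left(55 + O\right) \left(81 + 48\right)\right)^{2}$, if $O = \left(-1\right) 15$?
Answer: $26625600$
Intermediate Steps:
$O = -15$
$\left(\left(55 + O\right) \left(81 + 48\right)\right)^{2} = \left(\left(55 - 15\right) \left(81 + 48\right)\right)^{2} = \left(40 \cdot 129\right)^{2} = 5160^{2} = 26625600$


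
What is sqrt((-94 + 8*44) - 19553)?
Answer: I*sqrt(19295) ≈ 138.91*I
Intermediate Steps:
sqrt((-94 + 8*44) - 19553) = sqrt((-94 + 352) - 19553) = sqrt(258 - 19553) = sqrt(-19295) = I*sqrt(19295)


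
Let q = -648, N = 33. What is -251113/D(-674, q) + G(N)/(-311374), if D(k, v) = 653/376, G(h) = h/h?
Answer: -29399462283165/203327222 ≈ -1.4459e+5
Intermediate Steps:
G(h) = 1
D(k, v) = 653/376 (D(k, v) = 653*(1/376) = 653/376)
-251113/D(-674, q) + G(N)/(-311374) = -251113/653/376 + 1/(-311374) = -251113*376/653 + 1*(-1/311374) = -94418488/653 - 1/311374 = -29399462283165/203327222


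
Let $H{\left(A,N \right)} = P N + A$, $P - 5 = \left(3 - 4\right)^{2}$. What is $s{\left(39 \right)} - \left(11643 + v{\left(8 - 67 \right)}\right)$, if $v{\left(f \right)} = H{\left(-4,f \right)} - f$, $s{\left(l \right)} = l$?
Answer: $-11305$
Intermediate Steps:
$P = 6$ ($P = 5 + \left(3 - 4\right)^{2} = 5 + \left(-1\right)^{2} = 5 + 1 = 6$)
$H{\left(A,N \right)} = A + 6 N$ ($H{\left(A,N \right)} = 6 N + A = A + 6 N$)
$v{\left(f \right)} = -4 + 5 f$ ($v{\left(f \right)} = \left(-4 + 6 f\right) - f = -4 + 5 f$)
$s{\left(39 \right)} - \left(11643 + v{\left(8 - 67 \right)}\right) = 39 - \left(11639 + 5 \left(8 - 67\right)\right) = 39 - \left(11639 - 295\right) = 39 - 11344 = -11305$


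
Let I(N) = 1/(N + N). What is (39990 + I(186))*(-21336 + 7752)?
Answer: -16839950092/31 ≈ -5.4322e+8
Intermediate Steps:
I(N) = 1/(2*N)
(39990 + I(186))*(-21336 + 7752) = (39990 + (1/2)/186)*(-21336 + 7752) = (39990 + (1/2)*(1/186))*(-13584) = (39990 + 1/372)*(-13584) = (14876281/372)*(-13584) = -16839950092/31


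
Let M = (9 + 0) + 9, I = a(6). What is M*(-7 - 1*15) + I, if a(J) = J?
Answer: -390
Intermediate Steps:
I = 6
M = 18 (M = 9 + 9 = 18)
M*(-7 - 1*15) + I = 18*(-7 - 1*15) + 6 = 18*(-7 - 15) + 6 = 18*(-22) + 6 = -396 + 6 = -390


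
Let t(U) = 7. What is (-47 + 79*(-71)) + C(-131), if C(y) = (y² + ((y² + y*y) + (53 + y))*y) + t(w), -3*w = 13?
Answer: -4474452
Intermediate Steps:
w = -13/3 (w = -⅓*13 = -13/3 ≈ -4.3333)
C(y) = 7 + y² + y*(53 + y + 2*y²) (C(y) = (y² + ((y² + y*y) + (53 + y))*y) + 7 = (y² + ((y² + y²) + (53 + y))*y) + 7 = (y² + (2*y² + (53 + y))*y) + 7 = (y² + (53 + y + 2*y²)*y) + 7 = (y² + y*(53 + y + 2*y²)) + 7 = 7 + y² + y*(53 + y + 2*y²))
(-47 + 79*(-71)) + C(-131) = (-47 + 79*(-71)) + (7 + 2*(-131)² + 2*(-131)³ + 53*(-131)) = (-47 - 5609) + (7 + 2*17161 + 2*(-2248091) - 6943) = -5656 + (7 + 34322 - 4496182 - 6943) = -5656 - 4468796 = -4474452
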